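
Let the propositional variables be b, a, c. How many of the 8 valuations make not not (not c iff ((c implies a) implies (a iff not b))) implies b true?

Initial set: {(not not (not c iff ((c implies a) implies (a iff not b))) implies b)}.
(not not (not c iff ((c implies a) implies (a iff not b))) implies b): β-rule — branch into not not not (not c iff ((c implies a) implies (a iff not b)))  //  b.
  branch 1 (add not not not (not c iff ((c implies a) implies (a iff not b)))):
    not not not (not c iff ((c implies a) implies (a iff not b))): drop double negation, giving not (not c iff ((c implies a) implies (a iff not b))).
    not (not c iff ((c implies a) implies (a iff not b))): β-rule — branch into not c, not ((c implies a) implies (a iff not b))  //  not not c, ((c implies a) implies (a iff not b)).
      branch 1.1 (add not c, not ((c implies a) implies (a iff not b))):
        not ((c implies a) implies (a iff not b)): α-rule — add (c implies a), not (a iff not b).
        (c implies a): β-rule — branch into not c  //  a.
          branch 1.1.1 (add not c):
            not (a iff not b): β-rule — branch into a, not not b  //  not a, not b.
              branch 1.1.1.1 (add a, not not b):
                ○ open, literals {a=T, b=T, c=F}.
              branch 1.1.1.2 (add not a, not b):
                ○ open, literals {a=F, b=F, c=F}.
          branch 1.1.2 (add a):
            not (a iff not b): β-rule — branch into a, not not b  //  not a, not b.
              branch 1.1.2.1 (add a, not not b):
                ○ open, literals {a=T, b=T, c=F}.
              branch 1.1.2.2 (add not a, not b):
                × closes — contains both a and not a.
      branch 1.2 (add not not c, ((c implies a) implies (a iff not b))):
        ((c implies a) implies (a iff not b)): β-rule — branch into not (c implies a)  //  (a iff not b).
          branch 1.2.1 (add not (c implies a)):
            not (c implies a): α-rule — add c, not a.
            ○ open, literals {a=F, c=T}.
          branch 1.2.2 (add (a iff not b)):
            (a iff not b): β-rule — branch into a, not b  //  not a, not not b.
              branch 1.2.2.1 (add a, not b):
                ○ open, literals {a=T, b=F, c=T}.
              branch 1.2.2.2 (add not a, not not b):
                ○ open, literals {a=F, b=T, c=T}.
  branch 2 (add b):
    ○ open, literals {b=T}.
1 branch closed, 7 open.
Each open branch fixes some atoms; the unmentioned ones are free. Counting distinct full assignments: branch {a=T, b=T, c=F} (none free) contributes 1 new; branch {a=F, b=F, c=F} (none free) contributes 1 new; branch {a=T, b=T, c=F} (none free) contributes 0 new; branch {a=F, c=T} (b) contributes 2 new; branch {a=T, b=F, c=T} (none free) contributes 1 new; branch {a=F, b=T, c=T} (none free) contributes 0 new; branch {b=T} (a, c) contributes 2 new. Total: 7.

7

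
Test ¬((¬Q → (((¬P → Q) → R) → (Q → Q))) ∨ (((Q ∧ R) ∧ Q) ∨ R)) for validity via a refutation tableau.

Assume the negation and expand:
Initial set: {¬¬((¬Q → (((¬P → Q) → R) → (Q → Q))) ∨ (((Q ∧ R) ∧ Q) ∨ R))}.
¬¬((¬Q → (((¬P → Q) → R) → (Q → Q))) ∨ (((Q ∧ R) ∧ Q) ∨ R)): β-rule — branch into (¬Q → (((¬P → Q) → R) → (Q → Q)))  //  (((Q ∧ R) ∧ Q) ∨ R).
  branch 1 (add (¬Q → (((¬P → Q) → R) → (Q → Q)))):
    (¬Q → (((¬P → Q) → R) → (Q → Q))): β-rule — branch into ¬¬Q  //  (((¬P → Q) → R) → (Q → Q)).
      branch 1.1 (add ¬¬Q):
        ○ open, literals {Q=1}.
      branch 1.2 (add (((¬P → Q) → R) → (Q → Q))):
        (((¬P → Q) → R) → (Q → Q)): β-rule — branch into ¬((¬P → Q) → R)  //  (Q → Q).
          branch 1.2.1 (add ¬((¬P → Q) → R)):
            ¬((¬P → Q) → R): α-rule — add (¬P → Q), ¬R.
            (¬P → Q): β-rule — branch into ¬¬P  //  Q.
              branch 1.2.1.1 (add ¬¬P):
                ○ open, literals {P=1, R=0}.
              branch 1.2.1.2 (add Q):
                ○ open, literals {Q=1, R=0}.
          branch 1.2.2 (add (Q → Q)):
            (Q → Q): β-rule — branch into ¬Q  //  Q.
              branch 1.2.2.1 (add ¬Q):
                ○ open, literals {Q=0}.
              branch 1.2.2.2 (add Q):
                ○ open, literals {Q=1}.
  branch 2 (add (((Q ∧ R) ∧ Q) ∨ R)):
    (((Q ∧ R) ∧ Q) ∨ R): β-rule — branch into ((Q ∧ R) ∧ Q)  //  R.
      branch 2.1 (add ((Q ∧ R) ∧ Q)):
        ((Q ∧ R) ∧ Q): α-rule — add (Q ∧ R), Q.
        (Q ∧ R): α-rule — add Q, R.
        ○ open, literals {Q=1, R=1}.
      branch 2.2 (add R):
        ○ open, literals {R=1}.
0 branches closed, 7 open.
An open branch gives a countermodel: Q=1 (unmentioned atoms arbitrary); under it the original formula is false.

Not valid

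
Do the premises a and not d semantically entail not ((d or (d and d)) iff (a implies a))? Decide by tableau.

Yes

Initial set: {(a and not d); not not ((d or (d and d)) iff (a implies a))}.
(a and not d): α-rule — add a, not d.
not not ((d or (d and d)) iff (a implies a)): β-rule — branch into (d or (d and d)), (a implies a)  //  not (d or (d and d)), not (a implies a).
  branch 1 (add (d or (d and d)), (a implies a)):
    (d or (d and d)): β-rule — branch into d  //  (d and d).
      branch 1.1 (add d):
        × closes — contains both d and not d.
      branch 1.2 (add (d and d)):
        (d and d): α-rule — add d, d.
        × closes — contains both d and not d.
  branch 2 (add not (d or (d and d)), not (a implies a)):
    not (d or (d and d)): α-rule — add not d, not (d and d).
    not (a implies a): α-rule — add a, not a.
    × closes — contains both a and not a.
All 3 branches close.
Every branch closed, so the premises entail the conclusion.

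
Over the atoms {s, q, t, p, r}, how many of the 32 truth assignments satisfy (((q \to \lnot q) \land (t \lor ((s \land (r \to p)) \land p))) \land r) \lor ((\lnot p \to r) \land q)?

17

Initial set: {((((q \to \lnot q) \land (t \lor ((s \land (r \to p)) \land p))) \land r) \lor ((\lnot p \to r) \land q))}.
((((q \to \lnot q) \land (t \lor ((s \land (r \to p)) \land p))) \land r) \lor ((\lnot p \to r) \land q)): β-rule — branch into (((q \to \lnot q) \land (t \lor ((s \land (r \to p)) \land p))) \land r)  //  ((\lnot p \to r) \land q).
  branch 1 (add (((q \to \lnot q) \land (t \lor ((s \land (r \to p)) \land p))) \land r)):
    (((q \to \lnot q) \land (t \lor ((s \land (r \to p)) \land p))) \land r): α-rule — add ((q \to \lnot q) \land (t \lor ((s \land (r \to p)) \land p))), r.
    ((q \to \lnot q) \land (t \lor ((s \land (r \to p)) \land p))): α-rule — add (q \to \lnot q), (t \lor ((s \land (r \to p)) \land p)).
    (q \to \lnot q): β-rule — branch into \lnot q  //  \lnot q.
      branch 1.1 (add \lnot q):
        (t \lor ((s \land (r \to p)) \land p)): β-rule — branch into t  //  ((s \land (r \to p)) \land p).
          branch 1.1.1 (add t):
            ○ open, literals {q=false, r=true, t=true}.
          branch 1.1.2 (add ((s \land (r \to p)) \land p)):
            ((s \land (r \to p)) \land p): α-rule — add (s \land (r \to p)), p.
            (s \land (r \to p)): α-rule — add s, (r \to p).
            (r \to p): β-rule — branch into \lnot r  //  p.
              branch 1.1.2.1 (add \lnot r):
                × closes — contains both r and \lnot r.
              branch 1.1.2.2 (add p):
                ○ open, literals {p=true, q=false, r=true, s=true}.
      branch 1.2 (add \lnot q):
        (t \lor ((s \land (r \to p)) \land p)): β-rule — branch into t  //  ((s \land (r \to p)) \land p).
          branch 1.2.1 (add t):
            ○ open, literals {q=false, r=true, t=true}.
          branch 1.2.2 (add ((s \land (r \to p)) \land p)):
            ((s \land (r \to p)) \land p): α-rule — add (s \land (r \to p)), p.
            (s \land (r \to p)): α-rule — add s, (r \to p).
            (r \to p): β-rule — branch into \lnot r  //  p.
              branch 1.2.2.1 (add \lnot r):
                × closes — contains both r and \lnot r.
              branch 1.2.2.2 (add p):
                ○ open, literals {p=true, q=false, r=true, s=true}.
  branch 2 (add ((\lnot p \to r) \land q)):
    ((\lnot p \to r) \land q): α-rule — add (\lnot p \to r), q.
    (\lnot p \to r): β-rule — branch into \lnot \lnot p  //  r.
      branch 2.1 (add \lnot \lnot p):
        ○ open, literals {p=true, q=true}.
      branch 2.2 (add r):
        ○ open, literals {q=true, r=true}.
2 branches closed, 6 open.
Each open branch fixes some atoms; the unmentioned ones are free. Counting distinct full assignments: branch {q=false, r=true, t=true} (s, p) contributes 4 new; branch {p=true, q=false, r=true, s=true} (t) contributes 1 new; branch {q=false, r=true, t=true} (s, p) contributes 0 new; branch {p=true, q=false, r=true, s=true} (t) contributes 0 new; branch {p=true, q=true} (s, t, r) contributes 8 new; branch {q=true, r=true} (s, t, p) contributes 4 new. Total: 17.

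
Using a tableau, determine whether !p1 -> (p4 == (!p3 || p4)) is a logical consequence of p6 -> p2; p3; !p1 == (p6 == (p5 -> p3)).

Yes

Initial set: {(p6 -> p2); p3; (!p1 == (p6 == (p5 -> p3))); !(!p1 -> (p4 == (!p3 || p4)))}.
!(!p1 -> (p4 == (!p3 || p4))): α-rule — add !p1, !(p4 == (!p3 || p4)).
(p6 -> p2): β-rule — branch into !p6  //  p2.
  branch 1 (add !p6):
    (!p1 == (p6 == (p5 -> p3))): β-rule — branch into !p1, (p6 == (p5 -> p3))  //  !!p1, !(p6 == (p5 -> p3)).
      branch 1.1 (add !p1, (p6 == (p5 -> p3))):
        !(p4 == (!p3 || p4)): β-rule — branch into p4, !(!p3 || p4)  //  !p4, (!p3 || p4).
          branch 1.1.1 (add p4, !(!p3 || p4)):
            !(!p3 || p4): α-rule — add !!p3, !p4.
            × closes — contains both p4 and !p4.
          branch 1.1.2 (add !p4, (!p3 || p4)):
            (p6 == (p5 -> p3)): β-rule — branch into p6, (p5 -> p3)  //  !p6, !(p5 -> p3).
              branch 1.1.2.1 (add p6, (p5 -> p3)):
                × closes — contains both p6 and !p6.
              branch 1.1.2.2 (add !p6, !(p5 -> p3)):
                !(p5 -> p3): α-rule — add p5, !p3.
                × closes — contains both p3 and !p3.
      branch 1.2 (add !!p1, !(p6 == (p5 -> p3))):
        × closes — contains both p1 and !p1.
  branch 2 (add p2):
    (!p1 == (p6 == (p5 -> p3))): β-rule — branch into !p1, (p6 == (p5 -> p3))  //  !!p1, !(p6 == (p5 -> p3)).
      branch 2.1 (add !p1, (p6 == (p5 -> p3))):
        !(p4 == (!p3 || p4)): β-rule — branch into p4, !(!p3 || p4)  //  !p4, (!p3 || p4).
          branch 2.1.1 (add p4, !(!p3 || p4)):
            !(!p3 || p4): α-rule — add !!p3, !p4.
            × closes — contains both p4 and !p4.
          branch 2.1.2 (add !p4, (!p3 || p4)):
            (p6 == (p5 -> p3)): β-rule — branch into p6, (p5 -> p3)  //  !p6, !(p5 -> p3).
              branch 2.1.2.1 (add p6, (p5 -> p3)):
                (!p3 || p4): β-rule — branch into !p3  //  p4.
                  branch 2.1.2.1.1 (add !p3):
                    × closes — contains both p3 and !p3.
                  branch 2.1.2.1.2 (add p4):
                    × closes — contains both p4 and !p4.
              branch 2.1.2.2 (add !p6, !(p5 -> p3)):
                !(p5 -> p3): α-rule — add p5, !p3.
                × closes — contains both p3 and !p3.
      branch 2.2 (add !!p1, !(p6 == (p5 -> p3))):
        × closes — contains both p1 and !p1.
All 9 branches close.
Every branch closed, so the premises entail the conclusion.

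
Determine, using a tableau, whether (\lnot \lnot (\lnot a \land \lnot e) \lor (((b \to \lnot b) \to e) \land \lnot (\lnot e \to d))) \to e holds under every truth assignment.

Assume the negation and expand:
Initial set: {\lnot ((\lnot \lnot (\lnot a \land \lnot e) \lor (((b \to \lnot b) \to e) \land \lnot (\lnot e \to d))) \to e)}.
\lnot ((\lnot \lnot (\lnot a \land \lnot e) \lor (((b \to \lnot b) \to e) \land \lnot (\lnot e \to d))) \to e): α-rule — add (\lnot \lnot (\lnot a \land \lnot e) \lor (((b \to \lnot b) \to e) \land \lnot (\lnot e \to d))), \lnot e.
(\lnot \lnot (\lnot a \land \lnot e) \lor (((b \to \lnot b) \to e) \land \lnot (\lnot e \to d))): β-rule — branch into \lnot \lnot (\lnot a \land \lnot e)  //  (((b \to \lnot b) \to e) \land \lnot (\lnot e \to d)).
  branch 1 (add \lnot \lnot (\lnot a \land \lnot e)):
    \lnot \lnot (\lnot a \land \lnot e): drop double negation, giving (\lnot a \land \lnot e).
    (\lnot a \land \lnot e): α-rule — add \lnot a, \lnot e.
    ○ open, literals {a=false, e=false}.
  branch 2 (add (((b \to \lnot b) \to e) \land \lnot (\lnot e \to d))):
    (((b \to \lnot b) \to e) \land \lnot (\lnot e \to d)): α-rule — add ((b \to \lnot b) \to e), \lnot (\lnot e \to d).
    \lnot (\lnot e \to d): α-rule — add \lnot e, \lnot d.
    ((b \to \lnot b) \to e): β-rule — branch into \lnot (b \to \lnot b)  //  e.
      branch 2.1 (add \lnot (b \to \lnot b)):
        \lnot (b \to \lnot b): α-rule — add b, \lnot \lnot b.
        ○ open, literals {b=true, d=false, e=false}.
      branch 2.2 (add e):
        × closes — contains both e and \lnot e.
1 branch closed, 2 open.
An open branch gives a countermodel: a=false, e=false (unmentioned atoms arbitrary); under it the original formula is false.

Not valid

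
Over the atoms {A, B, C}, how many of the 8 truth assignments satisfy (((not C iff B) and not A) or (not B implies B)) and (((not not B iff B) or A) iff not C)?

2

Initial set: {((((not C iff B) and not A) or (not B implies B)) and (((not not B iff B) or A) iff not C))}.
((((not C iff B) and not A) or (not B implies B)) and (((not not B iff B) or A) iff not C)): α-rule — add (((not C iff B) and not A) or (not B implies B)), (((not not B iff B) or A) iff not C).
(((not C iff B) and not A) or (not B implies B)): β-rule — branch into ((not C iff B) and not A)  //  (not B implies B).
  branch 1 (add ((not C iff B) and not A)):
    ((not C iff B) and not A): α-rule — add (not C iff B), not A.
    (((not not B iff B) or A) iff not C): β-rule — branch into ((not not B iff B) or A), not C  //  not ((not not B iff B) or A), not not C.
      branch 1.1 (add ((not not B iff B) or A), not C):
        (not C iff B): β-rule — branch into not C, B  //  not not C, not B.
          branch 1.1.1 (add not C, B):
            ((not not B iff B) or A): β-rule — branch into (not not B iff B)  //  A.
              branch 1.1.1.1 (add (not not B iff B)):
                (not not B iff B): β-rule — branch into not not B, B  //  not not not B, not B.
                  branch 1.1.1.1.1 (add not not B, B):
                    not not B: drop double negation, giving B.
                    ○ open, literals {A=F, B=T, C=F}.
                  branch 1.1.1.1.2 (add not not not B, not B):
                    × closes — contains both B and not B.
              branch 1.1.1.2 (add A):
                × closes — contains both A and not A.
          branch 1.1.2 (add not not C, not B):
            × closes — contains both C and not C.
      branch 1.2 (add not ((not not B iff B) or A), not not C):
        not ((not not B iff B) or A): α-rule — add not (not not B iff B), not A.
        (not C iff B): β-rule — branch into not C, B  //  not not C, not B.
          branch 1.2.1 (add not C, B):
            × closes — contains both C and not C.
          branch 1.2.2 (add not not C, not B):
            not (not not B iff B): β-rule — branch into not not B, not B  //  not not not B, B.
              branch 1.2.2.1 (add not not B, not B):
                not not B: drop double negation, giving B.
                × closes — contains both B and not B.
              branch 1.2.2.2 (add not not not B, B):
                × closes — contains both B and not B.
  branch 2 (add (not B implies B)):
    (((not not B iff B) or A) iff not C): β-rule — branch into ((not not B iff B) or A), not C  //  not ((not not B iff B) or A), not not C.
      branch 2.1 (add ((not not B iff B) or A), not C):
        (not B implies B): β-rule — branch into not not B  //  B.
          branch 2.1.1 (add not not B):
            ((not not B iff B) or A): β-rule — branch into (not not B iff B)  //  A.
              branch 2.1.1.1 (add (not not B iff B)):
                (not not B iff B): β-rule — branch into not not B, B  //  not not not B, not B.
                  branch 2.1.1.1.1 (add not not B, B):
                    not not B: drop double negation, giving B.
                    ○ open, literals {B=T, C=F}.
                  branch 2.1.1.1.2 (add not not not B, not B):
                    × closes — contains both B and not B.
              branch 2.1.1.2 (add A):
                ○ open, literals {A=T, B=T, C=F}.
          branch 2.1.2 (add B):
            ((not not B iff B) or A): β-rule — branch into (not not B iff B)  //  A.
              branch 2.1.2.1 (add (not not B iff B)):
                (not not B iff B): β-rule — branch into not not B, B  //  not not not B, not B.
                  branch 2.1.2.1.1 (add not not B, B):
                    not not B: drop double negation, giving B.
                    ○ open, literals {B=T, C=F}.
                  branch 2.1.2.1.2 (add not not not B, not B):
                    × closes — contains both B and not B.
              branch 2.1.2.2 (add A):
                ○ open, literals {A=T, B=T, C=F}.
      branch 2.2 (add not ((not not B iff B) or A), not not C):
        not ((not not B iff B) or A): α-rule — add not (not not B iff B), not A.
        (not B implies B): β-rule — branch into not not B  //  B.
          branch 2.2.1 (add not not B):
            not (not not B iff B): β-rule — branch into not not B, not B  //  not not not B, B.
              branch 2.2.1.1 (add not not B, not B):
                × closes — contains both B and not B.
              branch 2.2.1.2 (add not not not B, B):
                not not not B: drop double negation, giving not B.
                × closes — contains both B and not B.
          branch 2.2.2 (add B):
            not (not not B iff B): β-rule — branch into not not B, not B  //  not not not B, B.
              branch 2.2.2.1 (add not not B, not B):
                × closes — contains both B and not B.
              branch 2.2.2.2 (add not not not B, B):
                not not not B: drop double negation, giving not B.
                × closes — contains both B and not B.
12 branches closed, 5 open.
Each open branch fixes some atoms; the unmentioned ones are free. Counting distinct full assignments: branch {A=F, B=T, C=F} (none free) contributes 1 new; branch {B=T, C=F} (A) contributes 1 new; branch {A=T, B=T, C=F} (none free) contributes 0 new; branch {B=T, C=F} (A) contributes 0 new; branch {A=T, B=T, C=F} (none free) contributes 0 new. Total: 2.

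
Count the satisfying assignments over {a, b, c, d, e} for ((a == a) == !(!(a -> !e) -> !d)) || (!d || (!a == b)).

Initial set: {T (((a == a) == !(!(a -> !e) -> !d)) || (!d || (!a == b)))}.
T (((a == a) == !(!(a -> !e) -> !d)) || (!d || (!a == b))): β-rule — branch into T ((a == a) == !(!(a -> !e) -> !d))  //  T (!d || (!a == b)).
  branch 1 (add T ((a == a) == !(!(a -> !e) -> !d))):
    T ((a == a) == !(!(a -> !e) -> !d)): β-rule — branch into T (a == a), T !(!(a -> !e) -> !d)  //  F (a == a), F !(!(a -> !e) -> !d).
      branch 1.1 (add T (a == a), T !(!(a -> !e) -> !d)):
        T !(!(a -> !e) -> !d): α-rule — add T !(a -> !e), F !d.
        T !(a -> !e): α-rule — add T a, F !e.
        T (a == a): β-rule — branch into T a, T a  //  F a, F a.
          branch 1.1.1 (add T a, T a):
            ○ open, literals {a=1, d=1, e=1}.
          branch 1.1.2 (add F a, F a):
            × closes — contains both a and !a.
      branch 1.2 (add F (a == a), F !(!(a -> !e) -> !d)):
        F (a == a): β-rule — branch into T a, F a  //  F a, T a.
          branch 1.2.1 (add T a, F a):
            × closes — contains both a and !a.
          branch 1.2.2 (add F a, T a):
            × closes — contains both a and !a.
  branch 2 (add T (!d || (!a == b))):
    T (!d || (!a == b)): β-rule — branch into T !d  //  T (!a == b).
      branch 2.1 (add T !d):
        ○ open, literals {d=0}.
      branch 2.2 (add T (!a == b)):
        T (!a == b): β-rule — branch into T !a, T b  //  F !a, F b.
          branch 2.2.1 (add T !a, T b):
            ○ open, literals {a=0, b=1}.
          branch 2.2.2 (add F !a, F b):
            ○ open, literals {a=1, b=0}.
3 branches closed, 4 open.
Each open branch fixes some atoms; the unmentioned ones are free. Counting distinct full assignments: branch {a=1, d=1, e=1} (b, c) contributes 4 new; branch {d=0} (a, b, c, e) contributes 16 new; branch {a=0, b=1} (c, d, e) contributes 4 new; branch {a=1, b=0} (c, d, e) contributes 2 new. Total: 26.

26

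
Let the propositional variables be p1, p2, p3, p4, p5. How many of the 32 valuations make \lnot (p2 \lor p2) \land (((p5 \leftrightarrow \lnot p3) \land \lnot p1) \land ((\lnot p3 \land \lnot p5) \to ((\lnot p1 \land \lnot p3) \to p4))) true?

4

Initial set: {T (\lnot (p2 \lor p2) \land (((p5 \leftrightarrow \lnot p3) \land \lnot p1) \land ((\lnot p3 \land \lnot p5) \to ((\lnot p1 \land \lnot p3) \to p4))))}.
T (\lnot (p2 \lor p2) \land (((p5 \leftrightarrow \lnot p3) \land \lnot p1) \land ((\lnot p3 \land \lnot p5) \to ((\lnot p1 \land \lnot p3) \to p4)))): α-rule — add T \lnot (p2 \lor p2), T (((p5 \leftrightarrow \lnot p3) \land \lnot p1) \land ((\lnot p3 \land \lnot p5) \to ((\lnot p1 \land \lnot p3) \to p4))).
T \lnot (p2 \lor p2): α-rule — add F p2, F p2.
T (((p5 \leftrightarrow \lnot p3) \land \lnot p1) \land ((\lnot p3 \land \lnot p5) \to ((\lnot p1 \land \lnot p3) \to p4))): α-rule — add T ((p5 \leftrightarrow \lnot p3) \land \lnot p1), T ((\lnot p3 \land \lnot p5) \to ((\lnot p1 \land \lnot p3) \to p4)).
T ((p5 \leftrightarrow \lnot p3) \land \lnot p1): α-rule — add T (p5 \leftrightarrow \lnot p3), T \lnot p1.
T ((\lnot p3 \land \lnot p5) \to ((\lnot p1 \land \lnot p3) \to p4)): β-rule — branch into F (\lnot p3 \land \lnot p5)  //  T ((\lnot p1 \land \lnot p3) \to p4).
  branch 1 (add F (\lnot p3 \land \lnot p5)):
    T (p5 \leftrightarrow \lnot p3): β-rule — branch into T p5, T \lnot p3  //  F p5, F \lnot p3.
      branch 1.1 (add T p5, T \lnot p3):
        F (\lnot p3 \land \lnot p5): β-rule — branch into F \lnot p3  //  F \lnot p5.
          branch 1.1.1 (add F \lnot p3):
            × closes — contains both p3 and \lnot p3.
          branch 1.1.2 (add F \lnot p5):
            ○ open, literals {p1=0, p2=0, p3=0, p5=1}.
      branch 1.2 (add F p5, F \lnot p3):
        F (\lnot p3 \land \lnot p5): β-rule — branch into F \lnot p3  //  F \lnot p5.
          branch 1.2.1 (add F \lnot p3):
            ○ open, literals {p1=0, p2=0, p3=1, p5=0}.
          branch 1.2.2 (add F \lnot p5):
            × closes — contains both p5 and \lnot p5.
  branch 2 (add T ((\lnot p1 \land \lnot p3) \to p4)):
    T (p5 \leftrightarrow \lnot p3): β-rule — branch into T p5, T \lnot p3  //  F p5, F \lnot p3.
      branch 2.1 (add T p5, T \lnot p3):
        T ((\lnot p1 \land \lnot p3) \to p4): β-rule — branch into F (\lnot p1 \land \lnot p3)  //  T p4.
          branch 2.1.1 (add F (\lnot p1 \land \lnot p3)):
            F (\lnot p1 \land \lnot p3): β-rule — branch into F \lnot p1  //  F \lnot p3.
              branch 2.1.1.1 (add F \lnot p1):
                × closes — contains both p1 and \lnot p1.
              branch 2.1.1.2 (add F \lnot p3):
                × closes — contains both p3 and \lnot p3.
          branch 2.1.2 (add T p4):
            ○ open, literals {p1=0, p2=0, p3=0, p4=1, p5=1}.
      branch 2.2 (add F p5, F \lnot p3):
        T ((\lnot p1 \land \lnot p3) \to p4): β-rule — branch into F (\lnot p1 \land \lnot p3)  //  T p4.
          branch 2.2.1 (add F (\lnot p1 \land \lnot p3)):
            F (\lnot p1 \land \lnot p3): β-rule — branch into F \lnot p1  //  F \lnot p3.
              branch 2.2.1.1 (add F \lnot p1):
                × closes — contains both p1 and \lnot p1.
              branch 2.2.1.2 (add F \lnot p3):
                ○ open, literals {p1=0, p2=0, p3=1, p5=0}.
          branch 2.2.2 (add T p4):
            ○ open, literals {p1=0, p2=0, p3=1, p4=1, p5=0}.
5 branches closed, 5 open.
Each open branch fixes some atoms; the unmentioned ones are free. Counting distinct full assignments: branch {p1=0, p2=0, p3=0, p5=1} (p4) contributes 2 new; branch {p1=0, p2=0, p3=1, p5=0} (p4) contributes 2 new; branch {p1=0, p2=0, p3=0, p4=1, p5=1} (none free) contributes 0 new; branch {p1=0, p2=0, p3=1, p5=0} (p4) contributes 0 new; branch {p1=0, p2=0, p3=1, p4=1, p5=0} (none free) contributes 0 new. Total: 4.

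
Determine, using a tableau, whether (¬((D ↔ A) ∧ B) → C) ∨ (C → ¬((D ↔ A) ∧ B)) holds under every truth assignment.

Valid

Assume the negation and expand:
Initial set: {F ((¬((D ↔ A) ∧ B) → C) ∨ (C → ¬((D ↔ A) ∧ B)))}.
F ((¬((D ↔ A) ∧ B) → C) ∨ (C → ¬((D ↔ A) ∧ B))): α-rule — add F (¬((D ↔ A) ∧ B) → C), F (C → ¬((D ↔ A) ∧ B)).
F (¬((D ↔ A) ∧ B) → C): α-rule — add T ¬((D ↔ A) ∧ B), F C.
F (C → ¬((D ↔ A) ∧ B)): α-rule — add T C, F ¬((D ↔ A) ∧ B).
× closes — contains both C and ¬C.
All 1 branch closes.
Every branch closed, so the negation is unsatisfiable and the formula is valid.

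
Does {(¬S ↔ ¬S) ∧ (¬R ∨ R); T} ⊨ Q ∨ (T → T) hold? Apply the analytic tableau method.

Initial set: {((¬S ↔ ¬S) ∧ (¬R ∨ R)); T; ¬(Q ∨ (T → T))}.
((¬S ↔ ¬S) ∧ (¬R ∨ R)): α-rule — add (¬S ↔ ¬S), (¬R ∨ R).
¬(Q ∨ (T → T)): α-rule — add ¬Q, ¬(T → T).
¬(T → T): α-rule — add T, ¬T.
× closes — contains both T and ¬T.
All 1 branch closes.
Every branch closed, so the premises entail the conclusion.

Yes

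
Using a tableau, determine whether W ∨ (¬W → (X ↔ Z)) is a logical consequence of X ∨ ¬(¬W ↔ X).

Initial set: {(X ∨ ¬(¬W ↔ X)); ¬(W ∨ (¬W → (X ↔ Z)))}.
¬(W ∨ (¬W → (X ↔ Z))): α-rule — add ¬W, ¬(¬W → (X ↔ Z)).
¬(¬W → (X ↔ Z)): α-rule — add ¬W, ¬(X ↔ Z).
(X ∨ ¬(¬W ↔ X)): β-rule — branch into X  //  ¬(¬W ↔ X).
  branch 1 (add X):
    ¬(X ↔ Z): β-rule — branch into X, ¬Z  //  ¬X, Z.
      branch 1.1 (add X, ¬Z):
        ○ open, literals {W=false, X=true, Z=false}.
      branch 1.2 (add ¬X, Z):
        × closes — contains both X and ¬X.
  branch 2 (add ¬(¬W ↔ X)):
    ¬(X ↔ Z): β-rule — branch into X, ¬Z  //  ¬X, Z.
      branch 2.1 (add X, ¬Z):
        ¬(¬W ↔ X): β-rule — branch into ¬W, ¬X  //  ¬¬W, X.
          branch 2.1.1 (add ¬W, ¬X):
            × closes — contains both X and ¬X.
          branch 2.1.2 (add ¬¬W, X):
            × closes — contains both W and ¬W.
      branch 2.2 (add ¬X, Z):
        ¬(¬W ↔ X): β-rule — branch into ¬W, ¬X  //  ¬¬W, X.
          branch 2.2.1 (add ¬W, ¬X):
            ○ open, literals {W=false, X=false, Z=true}.
          branch 2.2.2 (add ¬¬W, X):
            × closes — contains both W and ¬W.
4 branches closed, 2 open.
An open branch gives a countermodel: W=false, X=true, Z=false (unmentioned atoms arbitrary); the premises hold there but the conclusion fails.

No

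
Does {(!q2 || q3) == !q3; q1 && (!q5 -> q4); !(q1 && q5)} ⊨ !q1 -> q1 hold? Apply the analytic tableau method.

Initial set: {((!q2 || q3) == !q3); (q1 && (!q5 -> q4)); !(q1 && q5); !(!q1 -> q1)}.
(q1 && (!q5 -> q4)): α-rule — add q1, (!q5 -> q4).
!(!q1 -> q1): α-rule — add !q1, !q1.
× closes — contains both q1 and !q1.
All 1 branch closes.
Every branch closed, so the premises entail the conclusion.

Yes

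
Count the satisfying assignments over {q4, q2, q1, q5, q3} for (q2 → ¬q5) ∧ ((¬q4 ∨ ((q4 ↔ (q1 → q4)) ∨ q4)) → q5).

Initial set: {((q2 → ¬q5) ∧ ((¬q4 ∨ ((q4 ↔ (q1 → q4)) ∨ q4)) → q5))}.
((q2 → ¬q5) ∧ ((¬q4 ∨ ((q4 ↔ (q1 → q4)) ∨ q4)) → q5)): α-rule — add (q2 → ¬q5), ((¬q4 ∨ ((q4 ↔ (q1 → q4)) ∨ q4)) → q5).
(q2 → ¬q5): β-rule — branch into ¬q2  //  ¬q5.
  branch 1 (add ¬q2):
    ((¬q4 ∨ ((q4 ↔ (q1 → q4)) ∨ q4)) → q5): β-rule — branch into ¬(¬q4 ∨ ((q4 ↔ (q1 → q4)) ∨ q4))  //  q5.
      branch 1.1 (add ¬(¬q4 ∨ ((q4 ↔ (q1 → q4)) ∨ q4))):
        ¬(¬q4 ∨ ((q4 ↔ (q1 → q4)) ∨ q4)): α-rule — add ¬¬q4, ¬((q4 ↔ (q1 → q4)) ∨ q4).
        ¬((q4 ↔ (q1 → q4)) ∨ q4): α-rule — add ¬(q4 ↔ (q1 → q4)), ¬q4.
        × closes — contains both q4 and ¬q4.
      branch 1.2 (add q5):
        ○ open, literals {q2=0, q5=1}.
  branch 2 (add ¬q5):
    ((¬q4 ∨ ((q4 ↔ (q1 → q4)) ∨ q4)) → q5): β-rule — branch into ¬(¬q4 ∨ ((q4 ↔ (q1 → q4)) ∨ q4))  //  q5.
      branch 2.1 (add ¬(¬q4 ∨ ((q4 ↔ (q1 → q4)) ∨ q4))):
        ¬(¬q4 ∨ ((q4 ↔ (q1 → q4)) ∨ q4)): α-rule — add ¬¬q4, ¬((q4 ↔ (q1 → q4)) ∨ q4).
        ¬((q4 ↔ (q1 → q4)) ∨ q4): α-rule — add ¬(q4 ↔ (q1 → q4)), ¬q4.
        × closes — contains both q4 and ¬q4.
      branch 2.2 (add q5):
        × closes — contains both q5 and ¬q5.
3 branches closed, 1 open.
Each open branch fixes some atoms; the unmentioned ones are free. Counting distinct full assignments: branch {q2=0, q5=1} (q4, q1, q3) contributes 8 new. Total: 8.

8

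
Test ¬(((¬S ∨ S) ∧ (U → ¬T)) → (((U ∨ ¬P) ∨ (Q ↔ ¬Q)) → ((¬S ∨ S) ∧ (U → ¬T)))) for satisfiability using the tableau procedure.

Initial set: {T ¬(((¬S ∨ S) ∧ (U → ¬T)) → (((U ∨ ¬P) ∨ (Q ↔ ¬Q)) → ((¬S ∨ S) ∧ (U → ¬T))))}.
T ¬(((¬S ∨ S) ∧ (U → ¬T)) → (((U ∨ ¬P) ∨ (Q ↔ ¬Q)) → ((¬S ∨ S) ∧ (U → ¬T)))): α-rule — add T ((¬S ∨ S) ∧ (U → ¬T)), F (((U ∨ ¬P) ∨ (Q ↔ ¬Q)) → ((¬S ∨ S) ∧ (U → ¬T))).
T ((¬S ∨ S) ∧ (U → ¬T)): α-rule — add T (¬S ∨ S), T (U → ¬T).
F (((U ∨ ¬P) ∨ (Q ↔ ¬Q)) → ((¬S ∨ S) ∧ (U → ¬T))): α-rule — add T ((U ∨ ¬P) ∨ (Q ↔ ¬Q)), F ((¬S ∨ S) ∧ (U → ¬T)).
T (¬S ∨ S): β-rule — branch into T ¬S  //  T S.
  branch 1 (add T ¬S):
    T (U → ¬T): β-rule — branch into F U  //  T ¬T.
      branch 1.1 (add F U):
        T ((U ∨ ¬P) ∨ (Q ↔ ¬Q)): β-rule — branch into T (U ∨ ¬P)  //  T (Q ↔ ¬Q).
          branch 1.1.1 (add T (U ∨ ¬P)):
            F ((¬S ∨ S) ∧ (U → ¬T)): β-rule — branch into F (¬S ∨ S)  //  F (U → ¬T).
              branch 1.1.1.1 (add F (¬S ∨ S)):
                F (¬S ∨ S): α-rule — add F ¬S, F S.
                × closes — contains both S and ¬S.
              branch 1.1.1.2 (add F (U → ¬T)):
                F (U → ¬T): α-rule — add T U, F ¬T.
                × closes — contains both U and ¬U.
          branch 1.1.2 (add T (Q ↔ ¬Q)):
            F ((¬S ∨ S) ∧ (U → ¬T)): β-rule — branch into F (¬S ∨ S)  //  F (U → ¬T).
              branch 1.1.2.1 (add F (¬S ∨ S)):
                F (¬S ∨ S): α-rule — add F ¬S, F S.
                × closes — contains both S and ¬S.
              branch 1.1.2.2 (add F (U → ¬T)):
                F (U → ¬T): α-rule — add T U, F ¬T.
                × closes — contains both U and ¬U.
      branch 1.2 (add T ¬T):
        T ((U ∨ ¬P) ∨ (Q ↔ ¬Q)): β-rule — branch into T (U ∨ ¬P)  //  T (Q ↔ ¬Q).
          branch 1.2.1 (add T (U ∨ ¬P)):
            F ((¬S ∨ S) ∧ (U → ¬T)): β-rule — branch into F (¬S ∨ S)  //  F (U → ¬T).
              branch 1.2.1.1 (add F (¬S ∨ S)):
                F (¬S ∨ S): α-rule — add F ¬S, F S.
                × closes — contains both S and ¬S.
              branch 1.2.1.2 (add F (U → ¬T)):
                F (U → ¬T): α-rule — add T U, F ¬T.
                × closes — contains both T and ¬T.
          branch 1.2.2 (add T (Q ↔ ¬Q)):
            F ((¬S ∨ S) ∧ (U → ¬T)): β-rule — branch into F (¬S ∨ S)  //  F (U → ¬T).
              branch 1.2.2.1 (add F (¬S ∨ S)):
                F (¬S ∨ S): α-rule — add F ¬S, F S.
                × closes — contains both S and ¬S.
              branch 1.2.2.2 (add F (U → ¬T)):
                F (U → ¬T): α-rule — add T U, F ¬T.
                × closes — contains both T and ¬T.
  branch 2 (add T S):
    T (U → ¬T): β-rule — branch into F U  //  T ¬T.
      branch 2.1 (add F U):
        T ((U ∨ ¬P) ∨ (Q ↔ ¬Q)): β-rule — branch into T (U ∨ ¬P)  //  T (Q ↔ ¬Q).
          branch 2.1.1 (add T (U ∨ ¬P)):
            F ((¬S ∨ S) ∧ (U → ¬T)): β-rule — branch into F (¬S ∨ S)  //  F (U → ¬T).
              branch 2.1.1.1 (add F (¬S ∨ S)):
                F (¬S ∨ S): α-rule — add F ¬S, F S.
                × closes — contains both S and ¬S.
              branch 2.1.1.2 (add F (U → ¬T)):
                F (U → ¬T): α-rule — add T U, F ¬T.
                × closes — contains both U and ¬U.
          branch 2.1.2 (add T (Q ↔ ¬Q)):
            F ((¬S ∨ S) ∧ (U → ¬T)): β-rule — branch into F (¬S ∨ S)  //  F (U → ¬T).
              branch 2.1.2.1 (add F (¬S ∨ S)):
                F (¬S ∨ S): α-rule — add F ¬S, F S.
                × closes — contains both S and ¬S.
              branch 2.1.2.2 (add F (U → ¬T)):
                F (U → ¬T): α-rule — add T U, F ¬T.
                × closes — contains both U and ¬U.
      branch 2.2 (add T ¬T):
        T ((U ∨ ¬P) ∨ (Q ↔ ¬Q)): β-rule — branch into T (U ∨ ¬P)  //  T (Q ↔ ¬Q).
          branch 2.2.1 (add T (U ∨ ¬P)):
            F ((¬S ∨ S) ∧ (U → ¬T)): β-rule — branch into F (¬S ∨ S)  //  F (U → ¬T).
              branch 2.2.1.1 (add F (¬S ∨ S)):
                F (¬S ∨ S): α-rule — add F ¬S, F S.
                × closes — contains both S and ¬S.
              branch 2.2.1.2 (add F (U → ¬T)):
                F (U → ¬T): α-rule — add T U, F ¬T.
                × closes — contains both T and ¬T.
          branch 2.2.2 (add T (Q ↔ ¬Q)):
            F ((¬S ∨ S) ∧ (U → ¬T)): β-rule — branch into F (¬S ∨ S)  //  F (U → ¬T).
              branch 2.2.2.1 (add F (¬S ∨ S)):
                F (¬S ∨ S): α-rule — add F ¬S, F S.
                × closes — contains both S and ¬S.
              branch 2.2.2.2 (add F (U → ¬T)):
                F (U → ¬T): α-rule — add T U, F ¬T.
                × closes — contains both T and ¬T.
All 16 branches close.
Every branch closed; the formula is unsatisfiable.

Unsatisfiable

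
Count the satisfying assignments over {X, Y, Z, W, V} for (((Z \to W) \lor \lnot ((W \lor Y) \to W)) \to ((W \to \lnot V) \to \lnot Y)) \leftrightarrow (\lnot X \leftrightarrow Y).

Initial set: {T ((((Z \to W) \lor \lnot ((W \lor Y) \to W)) \to ((W \to \lnot V) \to \lnot Y)) \leftrightarrow (\lnot X \leftrightarrow Y))}.
T ((((Z \to W) \lor \lnot ((W \lor Y) \to W)) \to ((W \to \lnot V) \to \lnot Y)) \leftrightarrow (\lnot X \leftrightarrow Y)): β-rule — branch into T (((Z \to W) \lor \lnot ((W \lor Y) \to W)) \to ((W \to \lnot V) \to \lnot Y)), T (\lnot X \leftrightarrow Y)  //  F (((Z \to W) \lor \lnot ((W \lor Y) \to W)) \to ((W \to \lnot V) \to \lnot Y)), F (\lnot X \leftrightarrow Y).
  branch 1 (add T (((Z \to W) \lor \lnot ((W \lor Y) \to W)) \to ((W \to \lnot V) \to \lnot Y)), T (\lnot X \leftrightarrow Y)):
    T (((Z \to W) \lor \lnot ((W \lor Y) \to W)) \to ((W \to \lnot V) \to \lnot Y)): β-rule — branch into F ((Z \to W) \lor \lnot ((W \lor Y) \to W))  //  T ((W \to \lnot V) \to \lnot Y).
      branch 1.1 (add F ((Z \to W) \lor \lnot ((W \lor Y) \to W))):
        F ((Z \to W) \lor \lnot ((W \lor Y) \to W)): α-rule — add F (Z \to W), F \lnot ((W \lor Y) \to W).
        F (Z \to W): α-rule — add T Z, F W.
        T (\lnot X \leftrightarrow Y): β-rule — branch into T \lnot X, T Y  //  F \lnot X, F Y.
          branch 1.1.1 (add T \lnot X, T Y):
            F \lnot ((W \lor Y) \to W): β-rule — branch into F (W \lor Y)  //  T W.
              branch 1.1.1.1 (add F (W \lor Y)):
                F (W \lor Y): α-rule — add F W, F Y.
                × closes — contains both Y and \lnot Y.
              branch 1.1.1.2 (add T W):
                × closes — contains both W and \lnot W.
          branch 1.1.2 (add F \lnot X, F Y):
            F \lnot ((W \lor Y) \to W): β-rule — branch into F (W \lor Y)  //  T W.
              branch 1.1.2.1 (add F (W \lor Y)):
                F (W \lor Y): α-rule — add F W, F Y.
                ○ open, literals {W=false, X=true, Y=false, Z=true}.
              branch 1.1.2.2 (add T W):
                × closes — contains both W and \lnot W.
      branch 1.2 (add T ((W \to \lnot V) \to \lnot Y)):
        T (\lnot X \leftrightarrow Y): β-rule — branch into T \lnot X, T Y  //  F \lnot X, F Y.
          branch 1.2.1 (add T \lnot X, T Y):
            T ((W \to \lnot V) \to \lnot Y): β-rule — branch into F (W \to \lnot V)  //  T \lnot Y.
              branch 1.2.1.1 (add F (W \to \lnot V)):
                F (W \to \lnot V): α-rule — add T W, F \lnot V.
                ○ open, literals {V=true, W=true, X=false, Y=true}.
              branch 1.2.1.2 (add T \lnot Y):
                × closes — contains both Y and \lnot Y.
          branch 1.2.2 (add F \lnot X, F Y):
            T ((W \to \lnot V) \to \lnot Y): β-rule — branch into F (W \to \lnot V)  //  T \lnot Y.
              branch 1.2.2.1 (add F (W \to \lnot V)):
                F (W \to \lnot V): α-rule — add T W, F \lnot V.
                ○ open, literals {V=true, W=true, X=true, Y=false}.
              branch 1.2.2.2 (add T \lnot Y):
                ○ open, literals {X=true, Y=false}.
  branch 2 (add F (((Z \to W) \lor \lnot ((W \lor Y) \to W)) \to ((W \to \lnot V) \to \lnot Y)), F (\lnot X \leftrightarrow Y)):
    F (((Z \to W) \lor \lnot ((W \lor Y) \to W)) \to ((W \to \lnot V) \to \lnot Y)): α-rule — add T ((Z \to W) \lor \lnot ((W \lor Y) \to W)), F ((W \to \lnot V) \to \lnot Y).
    F ((W \to \lnot V) \to \lnot Y): α-rule — add T (W \to \lnot V), F \lnot Y.
    F (\lnot X \leftrightarrow Y): β-rule — branch into T \lnot X, F Y  //  F \lnot X, T Y.
      branch 2.1 (add T \lnot X, F Y):
        × closes — contains both Y and \lnot Y.
      branch 2.2 (add F \lnot X, T Y):
        T ((Z \to W) \lor \lnot ((W \lor Y) \to W)): β-rule — branch into T (Z \to W)  //  T \lnot ((W \lor Y) \to W).
          branch 2.2.1 (add T (Z \to W)):
            T (W \to \lnot V): β-rule — branch into F W  //  T \lnot V.
              branch 2.2.1.1 (add F W):
                T (Z \to W): β-rule — branch into F Z  //  T W.
                  branch 2.2.1.1.1 (add F Z):
                    ○ open, literals {W=false, X=true, Y=true, Z=false}.
                  branch 2.2.1.1.2 (add T W):
                    × closes — contains both W and \lnot W.
              branch 2.2.1.2 (add T \lnot V):
                T (Z \to W): β-rule — branch into F Z  //  T W.
                  branch 2.2.1.2.1 (add F Z):
                    ○ open, literals {V=false, X=true, Y=true, Z=false}.
                  branch 2.2.1.2.2 (add T W):
                    ○ open, literals {V=false, W=true, X=true, Y=true}.
          branch 2.2.2 (add T \lnot ((W \lor Y) \to W)):
            T \lnot ((W \lor Y) \to W): α-rule — add T (W \lor Y), F W.
            T (W \to \lnot V): β-rule — branch into F W  //  T \lnot V.
              branch 2.2.2.1 (add F W):
                T (W \lor Y): β-rule — branch into T W  //  T Y.
                  branch 2.2.2.1.1 (add T W):
                    × closes — contains both W and \lnot W.
                  branch 2.2.2.1.2 (add T Y):
                    ○ open, literals {W=false, X=true, Y=true}.
              branch 2.2.2.2 (add T \lnot V):
                T (W \lor Y): β-rule — branch into T W  //  T Y.
                  branch 2.2.2.2.1 (add T W):
                    × closes — contains both W and \lnot W.
                  branch 2.2.2.2.2 (add T Y):
                    ○ open, literals {V=false, W=false, X=true, Y=true}.
8 branches closed, 9 open.
Each open branch fixes some atoms; the unmentioned ones are free. Counting distinct full assignments: branch {W=false, X=true, Y=false, Z=true} (V) contributes 2 new; branch {V=true, W=true, X=false, Y=true} (Z) contributes 2 new; branch {V=true, W=true, X=true, Y=false} (Z) contributes 2 new; branch {X=true, Y=false} (Z, W, V) contributes 4 new; branch {W=false, X=true, Y=true, Z=false} (V) contributes 2 new; branch {V=false, X=true, Y=true, Z=false} (W) contributes 1 new; branch {V=false, W=true, X=true, Y=true} (Z) contributes 1 new; branch {W=false, X=true, Y=true} (Z, V) contributes 2 new; branch {V=false, W=false, X=true, Y=true} (Z) contributes 0 new. Total: 16.

16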